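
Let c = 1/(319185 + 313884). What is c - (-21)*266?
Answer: 3536323435/633069 ≈ 5586.0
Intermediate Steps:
c = 1/633069 ≈ 1.5796e-6
c - (-21)*266 = 1/633069 - (-21)*266 = 1/633069 - 1*(-5586) = 1/633069 + 5586 = 3536323435/633069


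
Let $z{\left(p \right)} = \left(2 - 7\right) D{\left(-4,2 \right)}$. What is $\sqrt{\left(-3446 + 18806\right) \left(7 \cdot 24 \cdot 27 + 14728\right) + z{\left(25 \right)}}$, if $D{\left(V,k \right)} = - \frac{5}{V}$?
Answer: $\frac{\sqrt{1183580135}}{2} \approx 17202.0$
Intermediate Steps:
$z{\left(p \right)} = - \frac{25}{4}$ ($z{\left(p \right)} = \left(2 - 7\right) \left(- \frac{5}{-4}\right) = - 5 \left(\left(-5\right) \left(- \frac{1}{4}\right)\right) = \left(-5\right) \frac{5}{4} = - \frac{25}{4}$)
$\sqrt{\left(-3446 + 18806\right) \left(7 \cdot 24 \cdot 27 + 14728\right) + z{\left(25 \right)}} = \sqrt{\left(-3446 + 18806\right) \left(7 \cdot 24 \cdot 27 + 14728\right) - \frac{25}{4}} = \sqrt{15360 \left(168 \cdot 27 + 14728\right) - \frac{25}{4}} = \sqrt{15360 \left(4536 + 14728\right) - \frac{25}{4}} = \sqrt{15360 \cdot 19264 - \frac{25}{4}} = \sqrt{295895040 - \frac{25}{4}} = \sqrt{\frac{1183580135}{4}} = \frac{\sqrt{1183580135}}{2}$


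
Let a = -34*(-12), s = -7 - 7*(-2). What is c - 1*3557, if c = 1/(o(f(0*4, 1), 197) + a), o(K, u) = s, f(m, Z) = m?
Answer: -1476154/415 ≈ -3557.0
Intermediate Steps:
s = 7 (s = -7 + 14 = 7)
o(K, u) = 7
a = 408
c = 1/415 (c = 1/(7 + 408) = 1/415 ≈ 0.0024096)
c - 1*3557 = 1/415 - 1*3557 = 1/415 - 3557 = -1476154/415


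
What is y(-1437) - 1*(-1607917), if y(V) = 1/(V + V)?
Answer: 4621153457/2874 ≈ 1.6079e+6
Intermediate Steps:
y(V) = 1/(2*V)
y(-1437) - 1*(-1607917) = (1/2)/(-1437) - 1*(-1607917) = (1/2)*(-1/1437) + 1607917 = -1/2874 + 1607917 = 4621153457/2874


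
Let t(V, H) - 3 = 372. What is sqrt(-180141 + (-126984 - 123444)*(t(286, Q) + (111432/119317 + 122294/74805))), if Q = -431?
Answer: I*sqrt(838549962070343114082137185)/2975169395 ≈ 9733.1*I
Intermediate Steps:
t(V, H) = 375 (t(V, H) = 3 + 372 = 375)
sqrt(-180141 + (-126984 - 123444)*(t(286, Q) + (111432/119317 + 122294/74805))) = sqrt(-180141 + (-126984 - 123444)*(375 + (111432/119317 + 122294/74805))) = sqrt(-180141 - 250428*(375 + (111432*(1/119317) + 122294*(1/74805)))) = sqrt(-180141 - 250428*(375 + (111432/119317 + 122294/74805))) = sqrt(-180141 - 250428*(375 + 22927423958/8925508185)) = sqrt(-180141 - 250428*3369992993333/8925508185) = sqrt(-180141 - 281313535111465508/2975169395) = sqrt(-281849485101450203/2975169395) = I*sqrt(838549962070343114082137185)/2975169395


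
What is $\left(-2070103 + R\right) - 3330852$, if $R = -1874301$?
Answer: $-7275256$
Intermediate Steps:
$\left(-2070103 + R\right) - 3330852 = \left(-2070103 - 1874301\right) - 3330852 = -3944404 - 3330852 = -7275256$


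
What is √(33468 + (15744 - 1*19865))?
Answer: √29347 ≈ 171.31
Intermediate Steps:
√(33468 + (15744 - 1*19865)) = √(33468 + (15744 - 19865)) = √(33468 - 4121) = √29347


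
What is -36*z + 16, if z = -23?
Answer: 844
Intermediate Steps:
-36*z + 16 = -36*(-23) + 16 = 828 + 16 = 844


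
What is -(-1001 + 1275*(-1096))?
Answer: 1398401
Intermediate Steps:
-(-1001 + 1275*(-1096)) = -(-1001 - 1397400) = -1*(-1398401) = 1398401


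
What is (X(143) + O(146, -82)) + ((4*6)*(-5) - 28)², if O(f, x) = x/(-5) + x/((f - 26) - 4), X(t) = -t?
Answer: 6315241/290 ≈ 21777.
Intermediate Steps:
O(f, x) = -x/5 + x/(-30 + f) (O(f, x) = x*(-⅕) + x/((-26 + f) - 4) = -x/5 + x/(-30 + f))
(X(143) + O(146, -82)) + ((4*6)*(-5) - 28)² = (-1*143 + (⅕)*(-82)*(35 - 1*146)/(-30 + 146)) + ((4*6)*(-5) - 28)² = (-143 + (⅕)*(-82)*(35 - 146)/116) + (24*(-5) - 28)² = (-143 + (⅕)*(-82)*(1/116)*(-111)) + (-120 - 28)² = (-143 + 4551/290) + (-148)² = -36919/290 + 21904 = 6315241/290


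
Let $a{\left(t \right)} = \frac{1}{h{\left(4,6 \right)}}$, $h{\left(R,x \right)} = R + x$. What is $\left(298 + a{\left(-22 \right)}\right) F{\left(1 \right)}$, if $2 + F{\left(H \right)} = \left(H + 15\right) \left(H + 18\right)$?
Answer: $\frac{450131}{5} \approx 90026.0$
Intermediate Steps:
$a{\left(t \right)} = \frac{1}{10}$ ($a{\left(t \right)} = \frac{1}{4 + 6} = \frac{1}{10}$)
$F{\left(H \right)} = -2 + \left(15 + H\right) \left(18 + H\right)$ ($F{\left(H \right)} = -2 + \left(H + 15\right) \left(H + 18\right) = -2 + \left(15 + H\right) \left(18 + H\right)$)
$\left(298 + a{\left(-22 \right)}\right) F{\left(1 \right)} = \left(298 + \frac{1}{10}\right) \left(268 + 1^{2} + 33 \cdot 1\right) = \frac{2981 \left(268 + 1 + 33\right)}{10} = \frac{2981}{10} \cdot 302 = \frac{450131}{5}$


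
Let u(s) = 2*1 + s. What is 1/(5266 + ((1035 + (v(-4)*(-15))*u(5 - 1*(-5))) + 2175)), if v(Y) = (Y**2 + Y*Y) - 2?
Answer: 1/3076 ≈ 0.00032510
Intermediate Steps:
v(Y) = -2 + 2*Y**2 (v(Y) = (Y**2 + Y**2) - 2 = 2*Y**2 - 2 = -2 + 2*Y**2)
u(s) = 2 + s
1/(5266 + ((1035 + (v(-4)*(-15))*u(5 - 1*(-5))) + 2175)) = 1/(5266 + ((1035 + ((-2 + 2*(-4)**2)*(-15))*(2 + (5 - 1*(-5)))) + 2175)) = 1/(5266 + ((1035 + ((-2 + 2*16)*(-15))*(2 + (5 + 5))) + 2175)) = 1/(5266 + ((1035 + ((-2 + 32)*(-15))*(2 + 10)) + 2175)) = 1/(5266 + ((1035 + (30*(-15))*12) + 2175)) = 1/(5266 + ((1035 - 450*12) + 2175)) = 1/(5266 + ((1035 - 5400) + 2175)) = 1/(5266 + (-4365 + 2175)) = 1/(5266 - 2190) = 1/3076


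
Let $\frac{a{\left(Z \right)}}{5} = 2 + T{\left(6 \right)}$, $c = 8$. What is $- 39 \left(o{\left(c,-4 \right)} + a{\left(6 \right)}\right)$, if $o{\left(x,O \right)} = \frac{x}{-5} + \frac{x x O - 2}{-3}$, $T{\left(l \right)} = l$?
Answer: $- \frac{24258}{5} \approx -4851.6$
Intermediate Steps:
$o{\left(x,O \right)} = \frac{2}{3} - \frac{x}{5} - \frac{O x^{2}}{3}$ ($o{\left(x,O \right)} = x \left(- \frac{1}{5}\right) + \left(x^{2} O - 2\right) \left(- \frac{1}{3}\right) = - \frac{x}{5} + \left(O x^{2} - 2\right) \left(- \frac{1}{3}\right) = - \frac{x}{5} + \left(-2 + O x^{2}\right) \left(- \frac{1}{3}\right) = - \frac{x}{5} - \left(- \frac{2}{3} + \frac{O x^{2}}{3}\right) = \frac{2}{3} - \frac{x}{5} - \frac{O x^{2}}{3}$)
$a{\left(Z \right)} = 40$ ($a{\left(Z \right)} = 5 \left(2 + 6\right) = 5 \cdot 8 = 40$)
$- 39 \left(o{\left(c,-4 \right)} + a{\left(6 \right)}\right) = - 39 \left(\left(\frac{2}{3} - \frac{8}{5} - - \frac{4 \cdot 8^{2}}{3}\right) + 40\right) = - 39 \left(\left(\frac{2}{3} - \frac{8}{5} - \left(- \frac{4}{3}\right) 64\right) + 40\right) = - 39 \left(\left(\frac{2}{3} - \frac{8}{5} + \frac{256}{3}\right) + 40\right) = - 39 \left(\frac{422}{5} + 40\right) = \left(-39\right) \frac{622}{5} = - \frac{24258}{5}$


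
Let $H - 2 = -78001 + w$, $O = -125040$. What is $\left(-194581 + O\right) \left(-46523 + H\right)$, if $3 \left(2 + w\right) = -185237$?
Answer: $\frac{178607091389}{3} \approx 5.9536 \cdot 10^{10}$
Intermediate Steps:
$w = - \frac{185243}{3}$ ($w = -2 + \frac{1}{3} \left(-185237\right) = -2 - \frac{185237}{3} = - \frac{185243}{3} \approx -61748.0$)
$H = - \frac{419240}{3}$ ($H = 2 - \frac{419246}{3} = - \frac{419240}{3} \approx -1.3975 \cdot 10^{5}$)
$\left(-194581 + O\right) \left(-46523 + H\right) = \left(-194581 - 125040\right) \left(-46523 - \frac{419240}{3}\right) = \left(-319621\right) \left(- \frac{558809}{3}\right) = \frac{178607091389}{3}$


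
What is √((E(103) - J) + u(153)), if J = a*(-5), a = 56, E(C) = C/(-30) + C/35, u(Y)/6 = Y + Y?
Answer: √93293970/210 ≈ 45.995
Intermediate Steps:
u(Y) = 12*Y (u(Y) = 6*(Y + Y) = 6*(2*Y) = 12*Y)
E(C) = -C/210 (E(C) = C*(-1/30) + C*(1/35) = -C/30 + C/35 = -C/210)
J = -280 (J = 56*(-5) = -280)
√((E(103) - J) + u(153)) = √((-1/210*103 - 1*(-280)) + 12*153) = √((-103/210 + 280) + 1836) = √(58697/210 + 1836) = √(444257/210) = √93293970/210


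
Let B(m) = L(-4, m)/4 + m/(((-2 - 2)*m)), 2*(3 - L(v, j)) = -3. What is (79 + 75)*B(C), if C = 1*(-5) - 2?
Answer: 539/4 ≈ 134.75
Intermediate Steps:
C = -7 (C = -5 - 2 = -7)
L(v, j) = 9/2 (L(v, j) = 3 - ½*(-3) = 3 + 3/2 = 9/2)
B(m) = 7/8 (B(m) = (9/2)/4 + m/(((-2 - 2)*m)) = (9/2)*(¼) + m/((-4*m)) = 9/8 + m*(-1/(4*m)) = 9/8 - ¼ = 7/8)
(79 + 75)*B(C) = (79 + 75)*(7/8) = 154*(7/8) = 539/4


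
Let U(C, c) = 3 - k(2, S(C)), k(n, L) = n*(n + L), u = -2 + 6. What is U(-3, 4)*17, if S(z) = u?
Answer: -153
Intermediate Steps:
u = 4
S(z) = 4
k(n, L) = n*(L + n)
U(C, c) = -9 (U(C, c) = 3 - 2*(4 + 2) = 3 - 2*6 = 3 - 1*12 = 3 - 12 = -9)
U(-3, 4)*17 = -9*17 = -153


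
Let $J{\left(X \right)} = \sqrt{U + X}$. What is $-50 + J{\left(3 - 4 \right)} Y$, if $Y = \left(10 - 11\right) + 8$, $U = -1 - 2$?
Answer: $-50 + 14 i \approx -50.0 + 14.0 i$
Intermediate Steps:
$U = -3$
$Y = 7$ ($Y = -1 + 8 = 7$)
$J{\left(X \right)} = \sqrt{-3 + X}$
$-50 + J{\left(3 - 4 \right)} Y = -50 + \sqrt{-3 + \left(3 - 4\right)} 7 = -50 + \sqrt{-3 - 1} \cdot 7 = -50 + \sqrt{-4} \cdot 7 = -50 + 2 i 7 = -50 + 14 i$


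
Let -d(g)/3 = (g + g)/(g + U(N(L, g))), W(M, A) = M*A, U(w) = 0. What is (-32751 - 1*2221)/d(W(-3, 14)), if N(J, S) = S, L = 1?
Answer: 17486/3 ≈ 5828.7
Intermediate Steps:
W(M, A) = A*M
d(g) = -6 (d(g) = -3*(g + g)/(g + 0) = -3*2*g/g = -3*2 = -6)
(-32751 - 1*2221)/d(W(-3, 14)) = (-32751 - 1*2221)/(-6) = (-32751 - 2221)*(-⅙) = -34972*(-⅙) = 17486/3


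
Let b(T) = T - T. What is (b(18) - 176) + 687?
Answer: 511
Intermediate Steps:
b(T) = 0
(b(18) - 176) + 687 = (0 - 176) + 687 = -176 + 687 = 511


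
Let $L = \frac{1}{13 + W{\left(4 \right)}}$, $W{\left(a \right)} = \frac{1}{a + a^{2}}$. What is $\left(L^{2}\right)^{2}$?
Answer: $\frac{160000}{4640470641} \approx 3.4479 \cdot 10^{-5}$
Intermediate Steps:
$L = \frac{20}{261}$ ($L = \frac{1}{13 + \frac{1}{4 \left(1 + 4\right)}} = \frac{1}{13 + \frac{1}{4 \cdot 5}} = \frac{1}{13 + \frac{1}{4} \cdot \frac{1}{5}} = \frac{1}{13 + \frac{1}{20}} = \frac{1}{\frac{261}{20}} = \frac{20}{261} \approx 0.076628$)
$\left(L^{2}\right)^{2} = \left(\left(\frac{20}{261}\right)^{2}\right)^{2} = \left(\frac{400}{68121}\right)^{2} = \frac{160000}{4640470641}$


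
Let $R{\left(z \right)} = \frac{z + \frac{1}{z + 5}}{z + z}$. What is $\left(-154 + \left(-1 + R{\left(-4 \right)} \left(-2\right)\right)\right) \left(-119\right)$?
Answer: $\frac{74137}{4} \approx 18534.0$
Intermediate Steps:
$R{\left(z \right)} = \frac{z + \frac{1}{5 + z}}{2 z}$
$\left(-154 + \left(-1 + R{\left(-4 \right)} \left(-2\right)\right)\right) \left(-119\right) = \left(-154 - \left(1 - \frac{1 + \left(-4\right)^{2} + 5 \left(-4\right)}{2 \left(-4\right) \left(5 - 4\right)} \left(-2\right)\right)\right) \left(-119\right) = \left(-154 - \left(1 - \frac{1}{2} \left(- \frac{1}{4}\right) 1^{-1} \left(1 + 16 - 20\right) \left(-2\right)\right)\right) \left(-119\right) = \left(-154 - \left(1 - \frac{1}{2} \left(- \frac{1}{4}\right) 1 \left(-3\right) \left(-2\right)\right)\right) \left(-119\right) = \left(-154 + \left(-1 + \frac{3}{8} \left(-2\right)\right)\right) \left(-119\right) = \left(-154 - \frac{7}{4}\right) \left(-119\right) = \left(- \frac{623}{4}\right) \left(-119\right) = \frac{74137}{4}$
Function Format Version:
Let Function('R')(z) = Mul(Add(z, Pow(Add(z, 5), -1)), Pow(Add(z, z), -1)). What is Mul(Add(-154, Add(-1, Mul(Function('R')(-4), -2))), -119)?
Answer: Rational(74137, 4) ≈ 18534.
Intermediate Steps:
Function('R')(z) = Mul(Rational(1, 2), Pow(z, -1), Add(z, Pow(Add(5, z), -1))) (Function('R')(z) = Mul(Add(z, Pow(Add(5, z), -1)), Pow(Mul(2, z), -1)) = Mul(Add(z, Pow(Add(5, z), -1)), Mul(Rational(1, 2), Pow(z, -1))) = Mul(Rational(1, 2), Pow(z, -1), Add(z, Pow(Add(5, z), -1))))
Mul(Add(-154, Add(-1, Mul(Function('R')(-4), -2))), -119) = Mul(Add(-154, Add(-1, Mul(Mul(Rational(1, 2), Pow(-4, -1), Pow(Add(5, -4), -1), Add(1, Pow(-4, 2), Mul(5, -4))), -2))), -119) = Mul(Add(-154, Add(-1, Mul(Mul(Rational(1, 2), Rational(-1, 4), Pow(1, -1), Add(1, 16, -20)), -2))), -119) = Mul(Add(-154, Add(-1, Mul(Mul(Rational(1, 2), Rational(-1, 4), 1, -3), -2))), -119) = Mul(Add(-154, Add(-1, Mul(Rational(3, 8), -2))), -119) = Mul(Add(-154, Add(-1, Rational(-3, 4))), -119) = Mul(Add(-154, Rational(-7, 4)), -119) = Mul(Rational(-623, 4), -119) = Rational(74137, 4)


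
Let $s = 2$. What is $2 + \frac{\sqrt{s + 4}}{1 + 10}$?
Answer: $2 + \frac{\sqrt{6}}{11} \approx 2.2227$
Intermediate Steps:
$2 + \frac{\sqrt{s + 4}}{1 + 10} = 2 + \frac{\sqrt{2 + 4}}{1 + 10} = 2 + \frac{\sqrt{6}}{11}$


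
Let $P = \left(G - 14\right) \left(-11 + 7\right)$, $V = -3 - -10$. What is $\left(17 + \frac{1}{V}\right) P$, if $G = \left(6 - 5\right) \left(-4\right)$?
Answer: $\frac{8640}{7} \approx 1234.3$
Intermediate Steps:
$G = -4$ ($G = 1 \left(-4\right) = -4$)
$V = 7$ ($V = -3 + 10 = 7$)
$P = 72$ ($P = \left(-4 - 14\right) \left(-11 + 7\right) = \left(-18\right) \left(-4\right) = 72$)
$\left(17 + \frac{1}{V}\right) P = \left(17 + \frac{1}{7}\right) 72 = \frac{120}{7} \cdot 72 = \frac{8640}{7}$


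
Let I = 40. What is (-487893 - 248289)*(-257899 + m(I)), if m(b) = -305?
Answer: 190085137128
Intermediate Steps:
(-487893 - 248289)*(-257899 + m(I)) = (-487893 - 248289)*(-257899 - 305) = -736182*(-258204) = 190085137128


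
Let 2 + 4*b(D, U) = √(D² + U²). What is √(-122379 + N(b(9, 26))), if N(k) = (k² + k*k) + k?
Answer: √(-1956550 - 4*√757)/4 ≈ 349.7*I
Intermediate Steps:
b(D, U) = -½ + √(D² + U²)/4
N(k) = k + 2*k² (N(k) = (k² + k²) + k = 2*k² + k = k + 2*k²)
√(-122379 + N(b(9, 26))) = √(-122379 + (-½ + √(9² + 26²)/4)*(1 + 2*(-½ + √(9² + 26²)/4))) = √(-122379 + (-½ + √(81 + 676)/4)*(1 + 2*(-½ + √(81 + 676)/4))) = √(-122379 + (-½ + √757/4)*(1 + 2*(-½ + √757/4))) = √(-122379 + (-½ + √757/4)*(1 + (-1 + √757/2))) = √(-122379 + (-½ + √757/4)*(√757/2)) = √(-122379 + √757*(-½ + √757/4)/2)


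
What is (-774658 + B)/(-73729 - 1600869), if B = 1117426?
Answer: -171384/837299 ≈ -0.20469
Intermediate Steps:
(-774658 + B)/(-73729 - 1600869) = (-774658 + 1117426)/(-73729 - 1600869) = 342768/(-1674598) = 342768*(-1/1674598) = -171384/837299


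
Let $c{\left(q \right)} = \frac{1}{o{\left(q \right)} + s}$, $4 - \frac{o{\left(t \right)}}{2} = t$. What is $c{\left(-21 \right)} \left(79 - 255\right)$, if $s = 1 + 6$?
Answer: $- \frac{176}{57} \approx -3.0877$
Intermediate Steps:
$o{\left(t \right)} = 8 - 2 t$
$s = 7$
$c{\left(q \right)} = \frac{1}{15 - 2 q}$ ($c{\left(q \right)} = \frac{1}{\left(8 - 2 q\right) + 7} = \frac{1}{15 - 2 q}$)
$c{\left(-21 \right)} \left(79 - 255\right) = - \frac{1}{-15 + 2 \left(-21\right)} \left(79 - 255\right) = - \frac{1}{-15 - 42} \left(-176\right) = - \frac{1}{-57} \left(-176\right) = \left(-1\right) \left(- \frac{1}{57}\right) \left(-176\right) = \frac{1}{57} \left(-176\right) = - \frac{176}{57}$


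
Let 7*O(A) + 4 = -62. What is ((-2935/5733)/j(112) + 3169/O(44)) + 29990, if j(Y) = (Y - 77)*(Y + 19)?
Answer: 3429696470845/115657542 ≈ 29654.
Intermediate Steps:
j(Y) = (-77 + Y)*(19 + Y)
O(A) = -66/7 (O(A) = -4/7 + (⅐)*(-62) = -4/7 - 62/7 = -66/7)
((-2935/5733)/j(112) + 3169/O(44)) + 29990 = ((-2935/5733)/(-1463 + 112² - 58*112) + 3169/(-66/7)) + 29990 = ((-2935*1/5733)/(-1463 + 12544 - 6496) + 3169*(-7/66)) + 29990 = (-2935/5733/4585 - 22183/66) + 29990 = (-2935/5733*1/4585 - 22183/66) + 29990 = (-587/5257161 - 22183/66) + 29990 = -38873213735/115657542 + 29990 = 3429696470845/115657542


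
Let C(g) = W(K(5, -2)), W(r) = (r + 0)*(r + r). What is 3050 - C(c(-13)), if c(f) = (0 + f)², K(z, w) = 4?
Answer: 3018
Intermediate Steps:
c(f) = f²
W(r) = 2*r² (W(r) = r*(2*r) = 2*r²)
C(g) = 32 (C(g) = 2*4² = 2*16 = 32)
3050 - C(c(-13)) = 3050 - 1*32 = 3050 - 32 = 3018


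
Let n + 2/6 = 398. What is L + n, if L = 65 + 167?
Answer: 1889/3 ≈ 629.67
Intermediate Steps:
L = 232
n = 1193/3 (n = -1/3 + 398 = 1193/3 ≈ 397.67)
L + n = 232 + 1193/3 = 1889/3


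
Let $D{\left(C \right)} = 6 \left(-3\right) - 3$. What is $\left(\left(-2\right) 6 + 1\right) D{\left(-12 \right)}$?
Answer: $231$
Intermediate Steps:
$D{\left(C \right)} = -21$ ($D{\left(C \right)} = -18 - 3 = -21$)
$\left(\left(-2\right) 6 + 1\right) D{\left(-12 \right)} = \left(\left(-2\right) 6 + 1\right) \left(-21\right) = \left(-12 + 1\right) \left(-21\right) = \left(-11\right) \left(-21\right) = 231$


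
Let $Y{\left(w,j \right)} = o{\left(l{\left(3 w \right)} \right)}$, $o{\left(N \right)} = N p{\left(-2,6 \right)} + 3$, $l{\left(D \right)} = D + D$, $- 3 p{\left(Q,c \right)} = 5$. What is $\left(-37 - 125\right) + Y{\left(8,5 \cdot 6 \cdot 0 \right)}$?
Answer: $-239$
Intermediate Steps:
$p{\left(Q,c \right)} = - \frac{5}{3}$ ($p{\left(Q,c \right)} = \left(- \frac{1}{3}\right) 5 = - \frac{5}{3}$)
$l{\left(D \right)} = 2 D$
$o{\left(N \right)} = 3 - \frac{5 N}{3}$ ($o{\left(N \right)} = N \left(- \frac{5}{3}\right) + 3 = - \frac{5 N}{3} + 3 = 3 - \frac{5 N}{3}$)
$Y{\left(w,j \right)} = 3 - 10 w$ ($Y{\left(w,j \right)} = 3 - \frac{5 \cdot 2 \cdot 3 w}{3} = 3 - \frac{5 \cdot 6 w}{3} = 3 - 10 w$)
$\left(-37 - 125\right) + Y{\left(8,5 \cdot 6 \cdot 0 \right)} = \left(-37 - 125\right) + \left(3 - 80\right) = -162 + \left(3 - 80\right) = -162 - 77 = -239$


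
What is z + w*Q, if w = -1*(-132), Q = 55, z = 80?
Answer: 7340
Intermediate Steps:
w = 132
z + w*Q = 80 + 132*55 = 80 + 7260 = 7340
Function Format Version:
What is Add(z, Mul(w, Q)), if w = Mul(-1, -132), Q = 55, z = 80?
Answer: 7340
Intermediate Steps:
w = 132
Add(z, Mul(w, Q)) = Add(80, Mul(132, 55)) = Add(80, 7260) = 7340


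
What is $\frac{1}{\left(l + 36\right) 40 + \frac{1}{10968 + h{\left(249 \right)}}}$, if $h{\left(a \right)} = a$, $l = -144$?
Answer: $- \frac{11217}{48457439} \approx -0.00023148$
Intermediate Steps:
$\frac{1}{\left(l + 36\right) 40 + \frac{1}{10968 + h{\left(249 \right)}}} = \frac{1}{\left(-144 + 36\right) 40 + \frac{1}{10968 + 249}} = \frac{1}{\left(-108\right) 40 + \frac{1}{11217}} = \frac{1}{-4320 + \frac{1}{11217}} = \frac{1}{- \frac{48457439}{11217}} = - \frac{11217}{48457439}$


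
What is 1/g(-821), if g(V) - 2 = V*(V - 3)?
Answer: 1/676506 ≈ 1.4782e-6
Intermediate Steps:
g(V) = 2 + V*(-3 + V) (g(V) = 2 + V*(V - 3) = 2 + V*(-3 + V))
1/g(-821) = 1/(2 + (-821)**2 - 3*(-821)) = 1/(2 + 674041 + 2463) = 1/676506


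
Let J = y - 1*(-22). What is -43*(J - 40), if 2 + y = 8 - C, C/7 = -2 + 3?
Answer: 817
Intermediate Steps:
C = 7 (C = 7*(-2 + 3) = 7*1 = 7)
y = -1 (y = -2 + (8 - 1*7) = -2 + (8 - 7) = -2 + 1 = -1)
J = 21 (J = -1 - 1*(-22) = -1 + 22 = 21)
-43*(J - 40) = -43*(21 - 40) = -43*(-19) = 817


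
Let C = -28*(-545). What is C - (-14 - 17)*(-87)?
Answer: 12563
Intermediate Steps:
C = 15260
C - (-14 - 17)*(-87) = 15260 - (-14 - 17)*(-87) = 15260 - (-31)*(-87) = 15260 - 1*2697 = 15260 - 2697 = 12563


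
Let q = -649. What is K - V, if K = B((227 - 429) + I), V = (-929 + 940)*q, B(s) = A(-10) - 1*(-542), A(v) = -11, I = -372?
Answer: 7670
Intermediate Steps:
B(s) = 531 (B(s) = -11 - 1*(-542) = -11 + 542 = 531)
V = -7139 (V = (-929 + 940)*(-649) = 11*(-649) = -7139)
K = 531
K - V = 531 - 1*(-7139) = 531 + 7139 = 7670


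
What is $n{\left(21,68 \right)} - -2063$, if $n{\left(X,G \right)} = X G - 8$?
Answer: $3483$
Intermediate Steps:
$n{\left(X,G \right)} = -8 + G X$ ($n{\left(X,G \right)} = G X - 8 = -8 + G X$)
$n{\left(21,68 \right)} - -2063 = \left(-8 + 68 \cdot 21\right) - -2063 = \left(-8 + 1428\right) + 2063 = 1420 + 2063 = 3483$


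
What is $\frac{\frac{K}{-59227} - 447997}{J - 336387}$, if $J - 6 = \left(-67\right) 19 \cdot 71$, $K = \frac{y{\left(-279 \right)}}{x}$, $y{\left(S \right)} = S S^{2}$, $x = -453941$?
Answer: $\frac{6022325930481409}{5736895333588874} \approx 1.0498$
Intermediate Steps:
$y{\left(S \right)} = S^{3}$
$K = \frac{21717639}{453941}$ ($K = \frac{\left(-279\right)^{3}}{-453941} = \left(-21717639\right) \left(- \frac{1}{453941}\right) = \frac{21717639}{453941} \approx 47.842$)
$J = -90377$ ($J = 6 + \left(-67\right) 19 \cdot 71 = 6 - 90383 = -90377$)
$\frac{\frac{K}{-59227} - 447997}{J - 336387} = \frac{\frac{21717639}{453941 \left(-59227\right)} - 447997}{-90377 - 336387} = \frac{\frac{21717639}{453941} \left(- \frac{1}{59227}\right) - 447997}{-90377 - 336387} = \frac{- \frac{21717639}{26885563607} - 447997}{-90377 - 336387} = - \frac{12044651860962818}{26885563607 \left(-426764\right)} = \left(- \frac{12044651860962818}{26885563607}\right) \left(- \frac{1}{426764}\right) = \frac{6022325930481409}{5736895333588874}$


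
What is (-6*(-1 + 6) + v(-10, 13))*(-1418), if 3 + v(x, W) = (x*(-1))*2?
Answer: 18434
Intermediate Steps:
v(x, W) = -3 - 2*x (v(x, W) = -3 + (x*(-1))*2 = -3 - x*2 = -3 - 2*x)
(-6*(-1 + 6) + v(-10, 13))*(-1418) = (-6*(-1 + 6) + (-3 - 2*(-10)))*(-1418) = (-6*5 + (-3 + 20))*(-1418) = (-30 + 17)*(-1418) = -13*(-1418) = 18434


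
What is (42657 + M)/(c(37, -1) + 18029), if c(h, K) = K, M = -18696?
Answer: 23961/18028 ≈ 1.3291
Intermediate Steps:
(42657 + M)/(c(37, -1) + 18029) = (42657 - 18696)/(-1 + 18029) = 23961/18028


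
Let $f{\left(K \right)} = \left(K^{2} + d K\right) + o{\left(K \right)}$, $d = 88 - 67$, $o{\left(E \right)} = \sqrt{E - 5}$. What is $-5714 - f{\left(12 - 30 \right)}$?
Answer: $-5660 - i \sqrt{23} \approx -5660.0 - 4.7958 i$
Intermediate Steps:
$o{\left(E \right)} = \sqrt{-5 + E}$
$d = 21$
$f{\left(K \right)} = K^{2} + \sqrt{-5 + K} + 21 K$ ($f{\left(K \right)} = \left(K^{2} + 21 K\right) + \sqrt{-5 + K} = K^{2} + \sqrt{-5 + K} + 21 K$)
$-5714 - f{\left(12 - 30 \right)} = -5714 - \left(\left(12 - 30\right)^{2} + \sqrt{-5 + \left(12 - 30\right)} + 21 \left(12 - 30\right)\right) = -5714 - \left(\left(-18\right)^{2} + \sqrt{-5 - 18} + 21 \left(-18\right)\right) = -5714 - \left(324 + \sqrt{-23} - 378\right) = -5714 - \left(324 + i \sqrt{23} - 378\right) = -5714 - \left(-54 + i \sqrt{23}\right) = -5714 + \left(54 - i \sqrt{23}\right) = -5660 - i \sqrt{23}$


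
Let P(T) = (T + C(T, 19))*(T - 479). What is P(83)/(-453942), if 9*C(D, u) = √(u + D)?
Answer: 1826/25219 + 22*√102/226971 ≈ 0.073385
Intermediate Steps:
C(D, u) = √(D + u)/9 (C(D, u) = √(u + D)/9 = √(D + u)/9)
P(T) = (-479 + T)*(T + √(19 + T)/9) (P(T) = (T + √(T + 19)/9)*(T - 479) = (T + √(19 + T)/9)*(-479 + T) = (-479 + T)*(T + √(19 + T)/9))
P(83)/(-453942) = (83² - 479*83 - 479*√(19 + 83)/9 + (⅑)*83*√(19 + 83))/(-453942) = (6889 - 39757 - 479*√102/9 + (⅑)*83*√102)*(-1/453942) = (6889 - 39757 - 479*√102/9 + 83*√102/9)*(-1/453942) = (-32868 - 44*√102)*(-1/453942) = 1826/25219 + 22*√102/226971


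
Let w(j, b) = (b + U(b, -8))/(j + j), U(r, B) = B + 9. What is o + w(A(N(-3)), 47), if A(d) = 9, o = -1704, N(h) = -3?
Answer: -5104/3 ≈ -1701.3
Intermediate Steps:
U(r, B) = 9 + B
w(j, b) = (1 + b)/(2*j) (w(j, b) = (b + (9 - 8))/(j + j) = (b + 1)/((2*j)) = (1 + b)*(1/(2*j)) = (1 + b)/(2*j))
o + w(A(N(-3)), 47) = -1704 + (½)*(1 + 47)/9 = -1704 + (½)*(⅑)*48 = -1704 + 8/3 = -5104/3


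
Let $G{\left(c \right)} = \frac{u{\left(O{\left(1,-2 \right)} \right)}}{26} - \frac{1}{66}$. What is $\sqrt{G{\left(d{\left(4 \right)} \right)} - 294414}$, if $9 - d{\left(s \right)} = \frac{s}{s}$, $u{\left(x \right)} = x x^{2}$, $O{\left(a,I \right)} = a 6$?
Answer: $\frac{i \sqrt{216730883226}}{858} \approx 542.59 i$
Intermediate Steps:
$O{\left(a,I \right)} = 6 a$
$u{\left(x \right)} = x^{3}$
$d{\left(s \right)} = 8$ ($d{\left(s \right)} = 9 - \frac{s}{s} = 9 - 1 = 8$)
$G{\left(c \right)} = \frac{7115}{858}$ ($G{\left(c \right)} = \frac{\left(6 \cdot 1\right)^{3}}{26} - \frac{1}{66} = 6^{3} \cdot \frac{1}{26} - \frac{1}{66} = 216 \cdot \frac{1}{26} - \frac{1}{66} = \frac{108}{13} - \frac{1}{66} = \frac{7115}{858}$)
$\sqrt{G{\left(d{\left(4 \right)} \right)} - 294414} = \sqrt{\frac{7115}{858} - 294414} = \sqrt{- \frac{252600097}{858}} = \frac{i \sqrt{216730883226}}{858}$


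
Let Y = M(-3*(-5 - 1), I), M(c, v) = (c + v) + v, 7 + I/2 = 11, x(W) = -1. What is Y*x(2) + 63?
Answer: 29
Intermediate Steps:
I = 8 (I = -14 + 2*11 = -14 + 22 = 8)
M(c, v) = c + 2*v
Y = 34 (Y = -3*(-5 - 1) + 2*8 = -3*(-6) + 16 = 18 + 16 = 34)
Y*x(2) + 63 = 34*(-1) + 63 = -34 + 63 = 29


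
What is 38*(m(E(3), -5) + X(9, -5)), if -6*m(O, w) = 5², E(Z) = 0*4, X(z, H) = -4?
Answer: -931/3 ≈ -310.33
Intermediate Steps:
E(Z) = 0
m(O, w) = -25/6 (m(O, w) = -⅙*5² = -⅙*25 = -25/6)
38*(m(E(3), -5) + X(9, -5)) = 38*(-25/6 - 4) = 38*(-49/6) = -931/3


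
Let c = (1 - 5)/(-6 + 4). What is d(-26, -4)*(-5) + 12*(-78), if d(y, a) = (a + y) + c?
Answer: -796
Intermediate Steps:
c = 2 (c = -4/(-2) = -4*(-1/2) = 2)
d(y, a) = 2 + a + y (d(y, a) = (a + y) + 2 = 2 + a + y)
d(-26, -4)*(-5) + 12*(-78) = (2 - 4 - 26)*(-5) + 12*(-78) = -28*(-5) - 936 = 140 - 936 = -796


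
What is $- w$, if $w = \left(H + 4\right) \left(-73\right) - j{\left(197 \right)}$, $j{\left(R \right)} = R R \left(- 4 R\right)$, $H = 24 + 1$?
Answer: $-30579375$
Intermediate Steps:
$H = 25$
$j{\left(R \right)} = - 4 R^{3}$ ($j{\left(R \right)} = R^{2} \left(- 4 R\right) = - 4 R^{3}$)
$w = 30579375$ ($w = \left(25 + 4\right) \left(-73\right) - - 4 \cdot 197^{3} = 29 \left(-73\right) - \left(-4\right) 7645373 = -2117 - -30581492 = -2117 + 30581492 = 30579375$)
$- w = \left(-1\right) 30579375 = -30579375$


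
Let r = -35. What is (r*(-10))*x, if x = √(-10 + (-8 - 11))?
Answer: 350*I*√29 ≈ 1884.8*I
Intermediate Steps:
x = I*√29 (x = √(-10 - 19) = √(-29) = I*√29 ≈ 5.3852*I)
(r*(-10))*x = (-35*(-10))*(I*√29) = 350*(I*√29) = 350*I*√29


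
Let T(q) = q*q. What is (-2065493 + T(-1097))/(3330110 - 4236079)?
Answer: 862084/905969 ≈ 0.95156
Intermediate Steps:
T(q) = q²
(-2065493 + T(-1097))/(3330110 - 4236079) = (-2065493 + (-1097)²)/(3330110 - 4236079) = (-2065493 + 1203409)/(-905969) = -862084*(-1/905969) = 862084/905969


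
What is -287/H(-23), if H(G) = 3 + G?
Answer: 287/20 ≈ 14.350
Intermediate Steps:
-287/H(-23) = -287/(3 - 23) = -287/(-20) = -287*(-1/20) = 287/20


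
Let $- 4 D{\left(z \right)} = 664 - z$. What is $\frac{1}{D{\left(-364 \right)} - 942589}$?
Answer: $- \frac{1}{942846} \approx -1.0606 \cdot 10^{-6}$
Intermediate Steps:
$D{\left(z \right)} = -166 + \frac{z}{4}$ ($D{\left(z \right)} = - \frac{664 - z}{4} = -166 + \frac{z}{4}$)
$\frac{1}{D{\left(-364 \right)} - 942589} = \frac{1}{\left(-166 + \frac{1}{4} \left(-364\right)\right) - 942589} = \frac{1}{\left(-166 - 91\right) - 942589} = \frac{1}{-257 - 942589} = \frac{1}{-942846} = - \frac{1}{942846}$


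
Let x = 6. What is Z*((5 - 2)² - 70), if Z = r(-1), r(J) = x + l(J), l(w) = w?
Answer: -305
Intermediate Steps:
r(J) = 6 + J
Z = 5 (Z = 6 - 1 = 5)
Z*((5 - 2)² - 70) = 5*((5 - 2)² - 70) = 5*(3² - 70) = 5*(9 - 70) = 5*(-61) = -305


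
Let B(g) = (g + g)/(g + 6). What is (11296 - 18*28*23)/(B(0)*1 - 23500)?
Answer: 74/5875 ≈ 0.012596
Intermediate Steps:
B(g) = 2*g/(6 + g) (B(g) = (2*g)/(6 + g) = 2*g/(6 + g))
(11296 - 18*28*23)/(B(0)*1 - 23500) = (11296 - 18*28*23)/((2*0/(6 + 0))*1 - 23500) = (11296 - 504*23)/((2*0/6)*1 - 23500) = (11296 - 11592)/((2*0*(1/6))*1 - 23500) = -296/(0*1 - 23500) = -296/(0 - 23500) = -296/(-23500) = -296*(-1/23500) = 74/5875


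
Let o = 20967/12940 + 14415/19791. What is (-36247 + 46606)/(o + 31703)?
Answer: 884297899620/2706532797539 ≈ 0.32673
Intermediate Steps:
o = 200495999/85365180 (o = 20967*(1/12940) + 14415*(1/19791) = 20967/12940 + 4805/6597 = 200495999/85365180 ≈ 2.3487)
(-36247 + 46606)/(o + 31703) = (-36247 + 46606)/(200495999/85365180 + 31703) = 10359/(2706532797539/85365180) = 10359*(85365180/2706532797539) = 884297899620/2706532797539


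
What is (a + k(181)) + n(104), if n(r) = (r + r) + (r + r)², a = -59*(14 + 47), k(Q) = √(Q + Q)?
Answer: 39873 + √362 ≈ 39892.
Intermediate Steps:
k(Q) = √2*√Q (k(Q) = √(2*Q) = √2*√Q)
a = -3599 (a = -59*61 = -3599)
n(r) = 2*r + 4*r² (n(r) = 2*r + (2*r)² = 2*r + 4*r²)
(a + k(181)) + n(104) = (-3599 + √2*√181) + 2*104*(1 + 2*104) = (-3599 + √362) + 2*104*(1 + 208) = (-3599 + √362) + 2*104*209 = (-3599 + √362) + 43472 = 39873 + √362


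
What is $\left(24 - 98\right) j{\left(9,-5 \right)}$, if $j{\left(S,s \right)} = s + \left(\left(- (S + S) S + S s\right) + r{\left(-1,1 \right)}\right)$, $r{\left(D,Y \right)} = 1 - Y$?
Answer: $15688$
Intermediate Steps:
$j{\left(S,s \right)} = s - 2 S^{2} + S s$ ($j{\left(S,s \right)} = s + \left(\left(- (S + S) S + S s\right) + \left(1 - 1\right)\right) = s + \left(\left(- 2 S S + S s\right) + \left(1 - 1\right)\right) = s + \left(\left(- 2 S S + S s\right) + 0\right) = s + \left(\left(- 2 S^{2} + S s\right) + 0\right) = s - \left(2 S^{2} - S s\right) = s - 2 S^{2} + S s$)
$\left(24 - 98\right) j{\left(9,-5 \right)} = \left(24 - 98\right) \left(-5 - 2 \cdot 9^{2} + 9 \left(-5\right)\right) = - 74 \left(-5 - 162 - 45\right) = \left(-74\right) \left(-212\right) = 15688$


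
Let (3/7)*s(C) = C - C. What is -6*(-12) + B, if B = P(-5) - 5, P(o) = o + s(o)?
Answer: 62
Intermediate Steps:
s(C) = 0 (s(C) = 7*(C - C)/3 = (7/3)*0 = 0)
P(o) = o (P(o) = o + 0 = o)
B = -10 (B = -5 - 5 = -10)
-6*(-12) + B = -6*(-12) - 10 = 72 - 10 = 62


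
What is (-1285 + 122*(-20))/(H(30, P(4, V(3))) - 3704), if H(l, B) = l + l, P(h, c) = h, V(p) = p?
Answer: 3725/3644 ≈ 1.0222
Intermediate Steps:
H(l, B) = 2*l
(-1285 + 122*(-20))/(H(30, P(4, V(3))) - 3704) = (-1285 + 122*(-20))/(2*30 - 3704) = (-1285 - 2440)/(60 - 3704) = -3725/(-3644) = -3725*(-1/3644) = 3725/3644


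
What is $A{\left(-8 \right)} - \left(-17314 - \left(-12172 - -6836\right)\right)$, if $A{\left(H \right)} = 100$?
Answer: $12078$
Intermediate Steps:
$A{\left(-8 \right)} - \left(-17314 - \left(-12172 - -6836\right)\right) = 100 - \left(-17314 - \left(-12172 - -6836\right)\right) = 100 - \left(-17314 - \left(-12172 + 6836\right)\right) = 100 - \left(-17314 - -5336\right) = 100 - \left(-17314 + 5336\right) = 100 - -11978 = 100 + 11978 = 12078$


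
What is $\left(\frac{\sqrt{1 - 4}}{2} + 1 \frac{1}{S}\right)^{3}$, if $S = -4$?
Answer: $\frac{35}{64} - \frac{9 i \sqrt{3}}{32} \approx 0.54688 - 0.48714 i$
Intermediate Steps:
$\left(\frac{\sqrt{1 - 4}}{2} + 1 \frac{1}{S}\right)^{3} = \left(\frac{\sqrt{1 - 4}}{2} + 1 \frac{1}{-4}\right)^{3} = \left(\sqrt{-3} \cdot \frac{1}{2} + 1 \left(- \frac{1}{4}\right)\right)^{3} = \left(i \sqrt{3} \cdot \frac{1}{2} - \frac{1}{4}\right)^{3} = \left(\frac{i \sqrt{3}}{2} - \frac{1}{4}\right)^{3} = \left(- \frac{1}{4} + \frac{i \sqrt{3}}{2}\right)^{3}$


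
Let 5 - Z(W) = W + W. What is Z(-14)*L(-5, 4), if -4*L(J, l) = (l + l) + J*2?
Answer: 33/2 ≈ 16.500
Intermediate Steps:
Z(W) = 5 - 2*W (Z(W) = 5 - (W + W) = 5 - 2*W)
L(J, l) = -J/2 - l/2 (L(J, l) = -((l + l) + J*2)/4 = -(2*l + 2*J)/4 = -(2*J + 2*l)/4 = -J/2 - l/2)
Z(-14)*L(-5, 4) = (5 - 2*(-14))*(-½*(-5) - ½*4) = (5 + 28)*(5/2 - 2) = 33*(½) = 33/2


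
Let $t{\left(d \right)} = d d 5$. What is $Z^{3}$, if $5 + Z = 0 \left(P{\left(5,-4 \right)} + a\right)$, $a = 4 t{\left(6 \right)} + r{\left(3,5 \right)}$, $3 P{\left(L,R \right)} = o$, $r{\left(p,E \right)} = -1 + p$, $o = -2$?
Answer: $-125$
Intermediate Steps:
$P{\left(L,R \right)} = - \frac{2}{3}$ ($P{\left(L,R \right)} = \frac{1}{3} \left(-2\right) = - \frac{2}{3}$)
$t{\left(d \right)} = 5 d^{2}$ ($t{\left(d \right)} = d^{2} \cdot 5 = 5 d^{2}$)
$a = 722$ ($a = 4 \cdot 5 \cdot 6^{2} + \left(-1 + 3\right) = 4 \cdot 5 \cdot 36 + 2 = 4 \cdot 180 + 2 = 720 + 2 = 722$)
$Z = -5$ ($Z = -5 + 0 \left(- \frac{2}{3} + 722\right) = -5 + 0 \cdot \frac{2164}{3} = -5 + 0 = -5$)
$Z^{3} = \left(-5\right)^{3} = -125$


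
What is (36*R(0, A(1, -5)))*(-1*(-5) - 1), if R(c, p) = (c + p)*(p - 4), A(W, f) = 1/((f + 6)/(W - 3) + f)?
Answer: 13248/121 ≈ 109.49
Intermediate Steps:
A(W, f) = 1/(f + (6 + f)/(-3 + W)) (A(W, f) = 1/((6 + f)/(-3 + W) + f) = 1/(f + (6 + f)/(-3 + W)))
R(c, p) = (-4 + p)*(c + p) (R(c, p) = (c + p)*(-4 + p) = (-4 + p)*(c + p))
(36*R(0, A(1, -5)))*(-1*(-5) - 1) = (36*(((-3 + 1)/(6 - 2*(-5) + 1*(-5)))**2 - 4*0 - 4*(-3 + 1)/(6 - 2*(-5) + 1*(-5)) + 0*((-3 + 1)/(6 - 2*(-5) + 1*(-5)))))*(-1*(-5) - 1) = (36*((-2/(6 + 10 - 5))**2 + 0 - 4*(-2)/(6 + 10 - 5) + 0*(-2/(6 + 10 - 5))))*(5 - 1) = (36*((-2/11)**2 + 0 - 4*(-2)/11 + 0*(-2/11)))*4 = (36*(((1/11)*(-2))**2 + 0 - 4*(-2)/11 + 0*((1/11)*(-2))))*4 = (36*((-2/11)**2 + 0 - 4*(-2/11) + 0*(-2/11)))*4 = (36*(4/121 + 0 + 8/11 + 0))*4 = (36*(92/121))*4 = (3312/121)*4 = 13248/121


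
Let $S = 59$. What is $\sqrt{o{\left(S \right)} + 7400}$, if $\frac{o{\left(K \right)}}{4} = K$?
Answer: $2 \sqrt{1909} \approx 87.384$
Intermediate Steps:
$o{\left(K \right)} = 4 K$
$\sqrt{o{\left(S \right)} + 7400} = \sqrt{4 \cdot 59 + 7400} = \sqrt{236 + 7400} = \sqrt{7636} = 2 \sqrt{1909}$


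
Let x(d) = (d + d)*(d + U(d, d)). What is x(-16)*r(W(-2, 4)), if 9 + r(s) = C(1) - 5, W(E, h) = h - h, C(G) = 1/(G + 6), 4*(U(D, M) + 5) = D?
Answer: -77600/7 ≈ -11086.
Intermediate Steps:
U(D, M) = -5 + D/4
C(G) = 1/(6 + G)
W(E, h) = 0
r(s) = -97/7 (r(s) = -9 + (1/(6 + 1) - 5) = -9 + (1/7 - 5) = -9 - 34/7 = -97/7)
x(d) = 2*d*(-5 + 5*d/4) (x(d) = (d + d)*(d + (-5 + d/4)) = (2*d)*(-5 + 5*d/4) = 2*d*(-5 + 5*d/4))
x(-16)*r(W(-2, 4)) = ((5/2)*(-16)*(-4 - 16))*(-97/7) = ((5/2)*(-16)*(-20))*(-97/7) = 800*(-97/7) = -77600/7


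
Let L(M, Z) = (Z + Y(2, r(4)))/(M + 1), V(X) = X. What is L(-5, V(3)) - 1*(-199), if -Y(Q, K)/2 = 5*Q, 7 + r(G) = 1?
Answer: 813/4 ≈ 203.25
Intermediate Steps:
r(G) = -6 (r(G) = -7 + 1 = -6)
Y(Q, K) = -10*Q
L(M, Z) = (-20 + Z)/(1 + M) (L(M, Z) = (Z - 10*2)/(M + 1) = (Z - 20)/(1 + M) = (-20 + Z)/(1 + M))
L(-5, V(3)) - 1*(-199) = (-20 + 3)/(1 - 5) - 1*(-199) = -17/(-4) + 199 = -¼*(-17) + 199 = 17/4 + 199 = 813/4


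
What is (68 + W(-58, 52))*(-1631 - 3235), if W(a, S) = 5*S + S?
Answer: -1849080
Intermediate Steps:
W(a, S) = 6*S
(68 + W(-58, 52))*(-1631 - 3235) = (68 + 6*52)*(-1631 - 3235) = (68 + 312)*(-4866) = 380*(-4866) = -1849080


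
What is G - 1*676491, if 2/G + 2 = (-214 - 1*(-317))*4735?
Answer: -329926690171/487703 ≈ -6.7649e+5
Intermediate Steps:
G = 2/487703 (G = 2/(-2 + (-214 - 1*(-317))*4735) = 2/(-2 + (-214 + 317)*4735) = 2/(-2 + 103*4735) = 2/(-2 + 487705) = 2/487703 ≈ 4.1009e-6)
G - 1*676491 = 2/487703 - 1*676491 = 2/487703 - 676491 = -329926690171/487703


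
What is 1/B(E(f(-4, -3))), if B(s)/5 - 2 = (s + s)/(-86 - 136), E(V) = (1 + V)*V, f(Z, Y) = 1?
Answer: 111/1100 ≈ 0.10091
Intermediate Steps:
E(V) = V*(1 + V)
B(s) = 10 - 5*s/111 (B(s) = 10 + 5*((s + s)/(-86 - 136)) = 10 + 5*((2*s)/(-222)) = 10 + 5*((2*s)*(-1/222)) = 10 + 5*(-s/111) = 10 - 5*s/111)
1/B(E(f(-4, -3))) = 1/(10 - 5*(1 + 1)/111) = 1/(10 - 5*2/111) = 1/(10 - 5/111*2) = 1/(10 - 10/111) = 1/(1100/111) = 111/1100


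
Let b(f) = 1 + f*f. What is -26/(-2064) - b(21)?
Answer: -456131/1032 ≈ -441.99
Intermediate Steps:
b(f) = 1 + f²
-26/(-2064) - b(21) = -26/(-2064) - (1 + 21²) = -26*(-1/2064) - (1 + 441) = 13/1032 - 1*442 = 13/1032 - 442 = -456131/1032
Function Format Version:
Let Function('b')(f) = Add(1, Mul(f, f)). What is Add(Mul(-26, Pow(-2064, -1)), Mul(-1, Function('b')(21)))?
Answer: Rational(-456131, 1032) ≈ -441.99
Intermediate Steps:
Function('b')(f) = Add(1, Pow(f, 2))
Add(Mul(-26, Pow(-2064, -1)), Mul(-1, Function('b')(21))) = Add(Mul(-26, Pow(-2064, -1)), Mul(-1, Add(1, Pow(21, 2)))) = Add(Mul(-26, Rational(-1, 2064)), Mul(-1, Add(1, 441))) = Add(Rational(13, 1032), Mul(-1, 442)) = Add(Rational(13, 1032), -442) = Rational(-456131, 1032)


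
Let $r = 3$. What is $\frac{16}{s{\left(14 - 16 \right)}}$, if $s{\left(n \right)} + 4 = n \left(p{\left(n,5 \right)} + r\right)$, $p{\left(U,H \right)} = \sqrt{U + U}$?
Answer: $- \frac{40}{29} + \frac{16 i}{29} \approx -1.3793 + 0.55172 i$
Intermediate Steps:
$p{\left(U,H \right)} = \sqrt{2} \sqrt{U}$ ($p{\left(U,H \right)} = \sqrt{2 U} = \sqrt{2} \sqrt{U}$)
$s{\left(n \right)} = -4 + n \left(3 + \sqrt{2} \sqrt{n}\right)$ ($s{\left(n \right)} = -4 + n \left(\sqrt{2} \sqrt{n} + 3\right) = -4 + n \left(3 + \sqrt{2} \sqrt{n}\right)$)
$\frac{16}{s{\left(14 - 16 \right)}} = \frac{16}{-4 + 3 \left(14 - 16\right) + \sqrt{2} \left(14 - 16\right)^{\frac{3}{2}}} = \frac{16}{-4 + 3 \left(-2\right) + \sqrt{2} \left(-2\right)^{\frac{3}{2}}} = \frac{16}{-4 - 6 + \sqrt{2} \left(- 2 i \sqrt{2}\right)} = \frac{16}{-4 - 6 - 4 i} = \frac{16}{-10 - 4 i} = 16 \frac{-10 + 4 i}{116} = \frac{4 \left(-10 + 4 i\right)}{29}$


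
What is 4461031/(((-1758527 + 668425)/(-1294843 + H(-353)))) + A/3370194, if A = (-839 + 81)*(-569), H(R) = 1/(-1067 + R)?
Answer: 1063217858571671206559/200649015849960 ≈ 5.2989e+6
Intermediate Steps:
A = 431302 (A = -758*(-569) = 431302)
4461031/(((-1758527 + 668425)/(-1294843 + H(-353)))) + A/3370194 = 4461031/(((-1758527 + 668425)/(-1294843 + 1/(-1067 - 353)))) + 431302/3370194 = 4461031/((-1090102/(-1294843 + 1/(-1420)))) + 431302*(1/3370194) = 4461031/((-1090102/(-1294843 - 1/1420))) + 215651/1685097 = 4461031/((-1090102/(-1838677061/1420))) + 215651/1685097 = 4461031/((-1090102*(-1420/1838677061))) + 215651/1685097 = 4461031/(119072680/141436697) + 215651/1685097 = 4461031*(141436697/119072680) + 215651/1685097 = 630953489854607/119072680 + 215651/1685097 = 1063217858571671206559/200649015849960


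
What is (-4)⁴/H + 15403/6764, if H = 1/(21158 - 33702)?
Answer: -21720974293/6764 ≈ -3.2113e+6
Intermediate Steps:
H = -1/12544 (H = 1/(-12544) = -1/12544 ≈ -7.9719e-5)
(-4)⁴/H + 15403/6764 = (-4)⁴/(-1/12544) + 15403/6764 = 256*(-12544) + 15403*(1/6764) = -3211264 + 15403/6764 = -21720974293/6764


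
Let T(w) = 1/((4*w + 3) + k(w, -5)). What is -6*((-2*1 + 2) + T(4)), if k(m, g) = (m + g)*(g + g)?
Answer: -6/29 ≈ -0.20690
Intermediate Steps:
k(m, g) = 2*g*(g + m) (k(m, g) = (g + m)*(2*g) = 2*g*(g + m))
T(w) = 1/(53 - 6*w) (T(w) = 1/((4*w + 3) + 2*(-5)*(-5 + w)) = 1/((3 + 4*w) + (50 - 10*w)) = 1/(53 - 6*w))
-6*((-2*1 + 2) + T(4)) = -6*((-2*1 + 2) + 1/(53 - 6*4)) = -6*((-2 + 2) + 1/(53 - 24)) = -6*(0 + 1/29) = -6*1/29 = -6/29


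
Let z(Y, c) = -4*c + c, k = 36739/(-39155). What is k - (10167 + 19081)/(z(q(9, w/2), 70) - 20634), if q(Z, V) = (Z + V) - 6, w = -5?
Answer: 94854431/204036705 ≈ 0.46489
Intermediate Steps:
k = -36739/39155 (k = 36739*(-1/39155) = -36739/39155 ≈ -0.93830)
q(Z, V) = -6 + V + Z (q(Z, V) = (V + Z) - 6 = -6 + V + Z)
z(Y, c) = -3*c
k - (10167 + 19081)/(z(q(9, w/2), 70) - 20634) = -36739/39155 - (10167 + 19081)/(-3*70 - 20634) = -36739/39155 - 29248/(-210 - 20634) = -36739/39155 - 29248/(-20844) = -36739/39155 - 29248*(-1)/20844 = -36739/39155 - 1*(-7312/5211) = -36739/39155 + 7312/5211 = 94854431/204036705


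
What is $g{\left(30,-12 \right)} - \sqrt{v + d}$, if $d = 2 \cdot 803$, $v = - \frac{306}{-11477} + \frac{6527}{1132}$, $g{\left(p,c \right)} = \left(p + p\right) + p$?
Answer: $90 - \frac{\sqrt{68014071438681405}}{6495982} \approx 49.853$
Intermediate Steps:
$g{\left(p,c \right)} = 3 p$ ($g{\left(p,c \right)} = 2 p + p = 3 p$)
$v = \frac{75256771}{12991964}$ ($v = \left(-306\right) \left(- \frac{1}{11477}\right) + 6527 \cdot \frac{1}{1132} = \frac{306}{11477} + \frac{6527}{1132} = \frac{75256771}{12991964} \approx 5.7926$)
$d = 1606$
$g{\left(30,-12 \right)} - \sqrt{v + d} = 3 \cdot 30 - \sqrt{\frac{75256771}{12991964} + 1606} = 90 - \sqrt{\frac{20940350955}{12991964}} = 90 - \frac{\sqrt{68014071438681405}}{6495982}$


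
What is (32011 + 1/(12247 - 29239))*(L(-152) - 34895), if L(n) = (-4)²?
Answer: -18971766244769/16992 ≈ -1.1165e+9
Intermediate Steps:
L(n) = 16
(32011 + 1/(12247 - 29239))*(L(-152) - 34895) = (32011 + 1/(12247 - 29239))*(16 - 34895) = (32011 + 1/(-16992))*(-34879) = (32011 - 1/16992)*(-34879) = (543930911/16992)*(-34879) = -18971766244769/16992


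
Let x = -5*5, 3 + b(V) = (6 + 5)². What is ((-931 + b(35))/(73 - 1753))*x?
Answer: -1355/112 ≈ -12.098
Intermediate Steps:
b(V) = 118 (b(V) = -3 + (6 + 5)² = -3 + 11² = -3 + 121 = 118)
x = -25
((-931 + b(35))/(73 - 1753))*x = ((-931 + 118)/(73 - 1753))*(-25) = -813/(-1680)*(-25) = -813*(-1/1680)*(-25) = (271/560)*(-25) = -1355/112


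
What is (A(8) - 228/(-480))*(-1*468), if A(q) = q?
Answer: -39663/10 ≈ -3966.3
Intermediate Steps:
(A(8) - 228/(-480))*(-1*468) = (8 - 228/(-480))*(-1*468) = (8 - 228*(-1/480))*(-468) = (8 + 19/40)*(-468) = (339/40)*(-468) = -39663/10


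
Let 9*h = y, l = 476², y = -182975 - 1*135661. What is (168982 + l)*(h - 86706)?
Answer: -48301587380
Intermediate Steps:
y = -318636 (y = -182975 - 135661 = -318636)
l = 226576
h = -35404 (h = (⅑)*(-318636) = -35404)
(168982 + l)*(h - 86706) = (168982 + 226576)*(-35404 - 86706) = 395558*(-122110) = -48301587380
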